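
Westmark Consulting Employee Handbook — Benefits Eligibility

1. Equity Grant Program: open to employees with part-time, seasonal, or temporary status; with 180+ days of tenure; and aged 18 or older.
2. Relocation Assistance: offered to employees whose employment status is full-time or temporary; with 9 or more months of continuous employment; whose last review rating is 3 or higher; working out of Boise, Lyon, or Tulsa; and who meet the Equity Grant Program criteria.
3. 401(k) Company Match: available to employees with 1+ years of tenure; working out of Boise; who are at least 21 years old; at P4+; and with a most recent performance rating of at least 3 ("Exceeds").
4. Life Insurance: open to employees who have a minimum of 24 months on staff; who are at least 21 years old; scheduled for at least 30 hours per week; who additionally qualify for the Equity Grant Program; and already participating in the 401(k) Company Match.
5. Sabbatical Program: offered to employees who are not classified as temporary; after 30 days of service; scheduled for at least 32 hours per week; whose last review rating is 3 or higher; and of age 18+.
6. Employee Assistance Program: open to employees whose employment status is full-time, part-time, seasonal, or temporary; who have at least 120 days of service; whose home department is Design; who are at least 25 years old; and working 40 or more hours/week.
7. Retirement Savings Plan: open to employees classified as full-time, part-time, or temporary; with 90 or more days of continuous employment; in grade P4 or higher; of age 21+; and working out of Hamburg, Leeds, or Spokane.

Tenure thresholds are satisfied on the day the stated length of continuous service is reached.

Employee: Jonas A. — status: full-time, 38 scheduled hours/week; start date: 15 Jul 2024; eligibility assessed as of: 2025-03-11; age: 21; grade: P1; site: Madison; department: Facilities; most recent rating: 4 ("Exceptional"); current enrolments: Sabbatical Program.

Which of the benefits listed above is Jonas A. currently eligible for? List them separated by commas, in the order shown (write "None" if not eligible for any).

Sabbatical Program

Service from 15 Jul 2024 to 2025-03-11: 239 days.
Equity Grant Program — status full-time ✗ (requires part-time, seasonal, or temporary) → not eligible.
Relocation Assistance — status full-time ✓; service 239 days < 9 months (≈270 days) ✗ → not eligible.
401(k) Company Match — service 239 days < 1 year (≈365 days) ✗ → not eligible.
Life Insurance — service 239 days < 24 months (≈720 days) ✗ → not eligible.
Sabbatical Program — status full-time ✓ (not excluded); service 239 days ≥ 30 days ✓; 38 hrs/wk ≥ 32 ✓; rating 4 ≥ 3 ✓; age 21 ≥ 18 ✓ → eligible.
Employee Assistance Program — status full-time ✓; service 239 days ≥ 120 days ✓; dept Facilities ✗ → not eligible.
Retirement Savings Plan — status full-time ✓; service 239 days ≥ 90 days ✓; grade P1 < P4 ✗ → not eligible.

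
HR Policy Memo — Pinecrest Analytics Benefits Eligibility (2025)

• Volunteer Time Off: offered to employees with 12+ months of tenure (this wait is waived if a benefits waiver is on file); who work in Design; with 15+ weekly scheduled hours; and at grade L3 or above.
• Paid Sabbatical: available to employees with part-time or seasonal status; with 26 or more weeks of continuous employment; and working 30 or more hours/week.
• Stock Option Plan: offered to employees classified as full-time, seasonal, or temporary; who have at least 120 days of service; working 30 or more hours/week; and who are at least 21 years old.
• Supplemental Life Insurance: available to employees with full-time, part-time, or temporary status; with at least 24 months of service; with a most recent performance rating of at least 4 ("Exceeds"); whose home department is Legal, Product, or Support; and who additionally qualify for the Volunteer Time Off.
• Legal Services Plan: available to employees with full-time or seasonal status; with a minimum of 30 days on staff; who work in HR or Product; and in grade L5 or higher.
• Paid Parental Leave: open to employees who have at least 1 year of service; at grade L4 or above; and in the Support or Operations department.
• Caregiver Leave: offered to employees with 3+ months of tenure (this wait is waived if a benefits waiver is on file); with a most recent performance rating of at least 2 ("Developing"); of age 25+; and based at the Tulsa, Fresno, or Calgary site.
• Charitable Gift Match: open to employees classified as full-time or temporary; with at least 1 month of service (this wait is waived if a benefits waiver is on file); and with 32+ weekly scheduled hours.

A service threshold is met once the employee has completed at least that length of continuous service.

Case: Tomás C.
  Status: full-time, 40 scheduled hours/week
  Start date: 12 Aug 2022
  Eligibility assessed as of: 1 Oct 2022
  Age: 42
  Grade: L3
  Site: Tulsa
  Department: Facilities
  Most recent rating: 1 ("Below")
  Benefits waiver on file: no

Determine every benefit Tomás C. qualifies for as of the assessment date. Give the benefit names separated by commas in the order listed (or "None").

Service from 12 Aug 2022 to 1 Oct 2022: 50 days.
Volunteer Time Off — no waiver, service 50 days < 12 months (≈360 days) ✗ → not eligible.
Paid Sabbatical — status full-time ✗ (requires part-time or seasonal) → not eligible.
Stock Option Plan — status full-time ✓; service 50 days < 120 days ✗ → not eligible.
Supplemental Life Insurance — status full-time ✓; service 50 days < 24 months (≈720 days) ✗ → not eligible.
Legal Services Plan — status full-time ✓; service 50 days ≥ 30 days ✓; dept Facilities ✗ → not eligible.
Paid Parental Leave — service 50 days < 1 year (≈365 days) ✗ → not eligible.
Caregiver Leave — no waiver, service 50 days < 3 months (≈90 days) ✗ → not eligible.
Charitable Gift Match — status full-time ✓; no waiver, service 50 days ≥ 1 month (≈30 days) ✓; 40 hrs/wk ≥ 32 ✓ → eligible.

Charitable Gift Match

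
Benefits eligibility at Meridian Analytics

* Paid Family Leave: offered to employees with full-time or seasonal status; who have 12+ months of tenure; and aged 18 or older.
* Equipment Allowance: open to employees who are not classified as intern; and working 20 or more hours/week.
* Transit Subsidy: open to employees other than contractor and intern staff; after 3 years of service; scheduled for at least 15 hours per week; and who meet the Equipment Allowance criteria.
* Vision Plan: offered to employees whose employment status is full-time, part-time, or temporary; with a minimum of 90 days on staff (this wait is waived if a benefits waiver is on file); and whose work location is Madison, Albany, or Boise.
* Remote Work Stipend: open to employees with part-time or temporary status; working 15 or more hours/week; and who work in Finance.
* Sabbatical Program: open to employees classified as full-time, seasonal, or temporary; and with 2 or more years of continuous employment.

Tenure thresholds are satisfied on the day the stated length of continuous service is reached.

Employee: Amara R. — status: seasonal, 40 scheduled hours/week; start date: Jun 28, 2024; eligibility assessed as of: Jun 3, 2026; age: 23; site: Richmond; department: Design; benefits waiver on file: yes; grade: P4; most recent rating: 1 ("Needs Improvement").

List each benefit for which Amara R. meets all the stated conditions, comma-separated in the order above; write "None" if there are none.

Service from Jun 28, 2024 to Jun 3, 2026: 705 days.
Paid Family Leave — status seasonal ✓; service 705 days ≥ 12 months (≈360 days) ✓; age 23 ≥ 18 ✓ → eligible.
Equipment Allowance — status seasonal ✓ (not excluded); 40 hrs/wk ≥ 20 ✓ → eligible.
Transit Subsidy — status seasonal ✓ (not excluded); service 705 days < 3 years (≈1095 days) ✗ → not eligible.
Vision Plan — status seasonal ✗ (requires full-time, part-time, or temporary) → not eligible.
Remote Work Stipend — status seasonal ✗ (requires part-time or temporary) → not eligible.
Sabbatical Program — status seasonal ✓; service 705 days < 2 years (≈730 days) ✗ → not eligible.

Paid Family Leave, Equipment Allowance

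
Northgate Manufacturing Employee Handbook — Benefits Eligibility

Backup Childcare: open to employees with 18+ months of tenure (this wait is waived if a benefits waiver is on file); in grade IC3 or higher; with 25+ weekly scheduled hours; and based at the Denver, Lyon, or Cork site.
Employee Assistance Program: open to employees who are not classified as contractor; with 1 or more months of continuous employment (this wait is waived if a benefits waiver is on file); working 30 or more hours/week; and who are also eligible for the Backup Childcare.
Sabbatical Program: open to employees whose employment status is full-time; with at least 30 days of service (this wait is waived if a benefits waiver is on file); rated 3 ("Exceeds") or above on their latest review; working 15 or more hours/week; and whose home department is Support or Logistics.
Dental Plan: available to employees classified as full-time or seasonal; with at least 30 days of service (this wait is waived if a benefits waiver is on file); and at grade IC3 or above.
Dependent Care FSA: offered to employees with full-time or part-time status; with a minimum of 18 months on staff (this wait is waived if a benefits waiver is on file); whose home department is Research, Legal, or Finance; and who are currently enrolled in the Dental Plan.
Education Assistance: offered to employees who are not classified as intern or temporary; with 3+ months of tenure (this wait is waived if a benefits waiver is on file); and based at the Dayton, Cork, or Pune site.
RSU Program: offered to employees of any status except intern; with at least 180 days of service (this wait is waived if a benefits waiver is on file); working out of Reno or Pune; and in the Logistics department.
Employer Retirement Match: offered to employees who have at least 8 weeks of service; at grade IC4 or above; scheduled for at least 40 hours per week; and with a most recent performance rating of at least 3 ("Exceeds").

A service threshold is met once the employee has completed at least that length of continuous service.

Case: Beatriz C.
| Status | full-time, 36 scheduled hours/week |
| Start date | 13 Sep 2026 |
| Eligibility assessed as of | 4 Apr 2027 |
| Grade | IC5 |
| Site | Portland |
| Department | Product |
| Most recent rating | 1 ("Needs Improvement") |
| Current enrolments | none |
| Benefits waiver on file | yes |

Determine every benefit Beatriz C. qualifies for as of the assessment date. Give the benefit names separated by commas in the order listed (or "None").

Dental Plan

Service from 13 Sep 2026 to 4 Apr 2027: 203 days.
Backup Childcare — benefits waiver on file ✓; grade IC5 ≥ IC3 ✓; 36 hrs/wk ≥ 25 ✓; site Portland ✗ (not Denver, Lyon, or Cork) → not eligible.
Employee Assistance Program — status full-time ✓ (not excluded); benefits waiver on file ✓; 36 hrs/wk ≥ 30 ✓; not eligible for Backup Childcare ✗ → not eligible.
Sabbatical Program — status full-time ✓; benefits waiver on file ✓; rating 1 < 3 ✗ → not eligible.
Dental Plan — status full-time ✓; benefits waiver on file ✓; grade IC5 ≥ IC3 ✓ → eligible.
Dependent Care FSA — status full-time ✓; benefits waiver on file ✓; dept Product ✗ → not eligible.
Education Assistance — status full-time ✓ (not excluded); benefits waiver on file ✓; site Portland ✗ (not Dayton, Cork, or Pune) → not eligible.
RSU Program — status full-time ✓ (not excluded); benefits waiver on file ✓; site Portland ✗ (not Reno or Pune) → not eligible.
Employer Retirement Match — service 203 days ≥ 8 weeks (≈56 days) ✓; grade IC5 ≥ IC4 ✓; 36 hrs/wk < 40 ✗ → not eligible.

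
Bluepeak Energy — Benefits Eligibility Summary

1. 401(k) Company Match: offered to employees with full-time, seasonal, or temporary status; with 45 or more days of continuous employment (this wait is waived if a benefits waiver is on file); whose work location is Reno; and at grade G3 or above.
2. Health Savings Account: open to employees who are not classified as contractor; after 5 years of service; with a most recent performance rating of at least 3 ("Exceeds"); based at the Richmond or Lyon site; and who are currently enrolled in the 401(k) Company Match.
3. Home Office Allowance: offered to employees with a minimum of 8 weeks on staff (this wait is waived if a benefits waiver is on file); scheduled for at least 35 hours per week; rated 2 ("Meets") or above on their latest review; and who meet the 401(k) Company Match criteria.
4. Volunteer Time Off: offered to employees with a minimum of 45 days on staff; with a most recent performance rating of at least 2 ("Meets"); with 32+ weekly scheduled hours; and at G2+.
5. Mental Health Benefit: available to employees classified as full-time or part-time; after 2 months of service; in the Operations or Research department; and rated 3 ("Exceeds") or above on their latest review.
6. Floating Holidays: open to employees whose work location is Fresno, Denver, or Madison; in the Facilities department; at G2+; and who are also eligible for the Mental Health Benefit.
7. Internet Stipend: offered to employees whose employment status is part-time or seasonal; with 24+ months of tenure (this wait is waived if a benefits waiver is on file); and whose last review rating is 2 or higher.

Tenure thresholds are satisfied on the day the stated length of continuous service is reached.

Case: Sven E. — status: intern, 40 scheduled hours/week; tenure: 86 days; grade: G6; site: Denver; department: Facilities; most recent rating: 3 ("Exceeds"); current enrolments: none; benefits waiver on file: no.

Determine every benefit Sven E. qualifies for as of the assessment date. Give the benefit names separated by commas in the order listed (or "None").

401(k) Company Match — status intern ✗ (requires full-time, seasonal, or temporary) → not eligible.
Health Savings Account — status intern ✓ (not excluded); service 86 days < 5 years (≈1825 days) ✗ → not eligible.
Home Office Allowance — no waiver, service 86 days ≥ 8 weeks (≈56 days) ✓; 40 hrs/wk ≥ 35 ✓; rating 3 ≥ 2 ✓; not eligible for 401(k) Company Match ✗ → not eligible.
Volunteer Time Off — service 86 days ≥ 45 days ✓; rating 3 ≥ 2 ✓; 40 hrs/wk ≥ 32 ✓; grade G6 ≥ G2 ✓ → eligible.
Mental Health Benefit — status intern ✗ (requires full-time or part-time) → not eligible.
Floating Holidays — site Denver ✓; dept Facilities ✓; grade G6 ≥ G2 ✓; not eligible for Mental Health Benefit ✗ → not eligible.
Internet Stipend — status intern ✗ (requires part-time or seasonal) → not eligible.

Volunteer Time Off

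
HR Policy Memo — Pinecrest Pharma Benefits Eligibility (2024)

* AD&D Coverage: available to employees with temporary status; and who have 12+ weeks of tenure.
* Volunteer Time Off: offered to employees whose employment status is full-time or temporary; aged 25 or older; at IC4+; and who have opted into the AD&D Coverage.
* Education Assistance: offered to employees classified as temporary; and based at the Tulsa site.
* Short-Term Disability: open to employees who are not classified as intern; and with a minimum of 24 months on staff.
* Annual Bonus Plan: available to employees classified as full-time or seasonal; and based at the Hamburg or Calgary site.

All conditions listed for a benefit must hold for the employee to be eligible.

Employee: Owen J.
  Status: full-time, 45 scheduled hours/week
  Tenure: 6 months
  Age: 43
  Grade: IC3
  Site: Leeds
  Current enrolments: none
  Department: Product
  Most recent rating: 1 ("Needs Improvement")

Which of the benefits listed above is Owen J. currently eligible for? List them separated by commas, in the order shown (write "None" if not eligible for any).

None

AD&D Coverage — status full-time ✗ (requires temporary) → not eligible.
Volunteer Time Off — status full-time ✓; age 43 ≥ 25 ✓; grade IC3 < IC4 ✗ → not eligible.
Education Assistance — status full-time ✗ (requires temporary) → not eligible.
Short-Term Disability — status full-time ✓ (not excluded); service 6 months < 24 months ✗ → not eligible.
Annual Bonus Plan — status full-time ✓; site Leeds ✗ (not Hamburg or Calgary) → not eligible.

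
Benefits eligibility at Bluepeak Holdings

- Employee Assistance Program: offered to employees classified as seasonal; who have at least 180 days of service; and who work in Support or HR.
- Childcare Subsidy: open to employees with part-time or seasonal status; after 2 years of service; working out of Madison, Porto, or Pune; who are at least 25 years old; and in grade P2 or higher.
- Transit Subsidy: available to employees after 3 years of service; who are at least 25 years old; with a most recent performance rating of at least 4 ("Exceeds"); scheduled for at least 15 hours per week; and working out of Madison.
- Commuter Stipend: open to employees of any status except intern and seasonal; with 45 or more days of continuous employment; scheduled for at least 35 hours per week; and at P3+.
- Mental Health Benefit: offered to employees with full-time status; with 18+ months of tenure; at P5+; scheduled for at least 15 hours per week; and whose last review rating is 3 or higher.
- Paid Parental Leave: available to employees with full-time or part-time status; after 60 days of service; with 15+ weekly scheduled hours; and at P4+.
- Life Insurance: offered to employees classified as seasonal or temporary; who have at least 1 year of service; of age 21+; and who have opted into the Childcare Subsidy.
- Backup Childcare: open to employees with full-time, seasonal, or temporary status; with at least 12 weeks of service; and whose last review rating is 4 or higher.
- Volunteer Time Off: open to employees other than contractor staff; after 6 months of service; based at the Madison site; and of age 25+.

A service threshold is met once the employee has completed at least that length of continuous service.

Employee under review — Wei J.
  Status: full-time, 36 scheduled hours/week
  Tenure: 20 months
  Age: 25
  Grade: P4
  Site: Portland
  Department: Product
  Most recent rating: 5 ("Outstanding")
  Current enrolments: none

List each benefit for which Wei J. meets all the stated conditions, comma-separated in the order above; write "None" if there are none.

Employee Assistance Program — status full-time ✗ (requires seasonal) → not eligible.
Childcare Subsidy — status full-time ✗ (requires part-time or seasonal) → not eligible.
Transit Subsidy — service 20 months < 3 years (≈1095 days) ✗ → not eligible.
Commuter Stipend — status full-time ✓ (not excluded); service 20 months ≥ 45 days ✓; 36 hrs/wk ≥ 35 ✓; grade P4 ≥ P3 ✓ → eligible.
Mental Health Benefit — status full-time ✓; service 20 months ≥ 18 months ✓; grade P4 < P5 ✗ → not eligible.
Paid Parental Leave — status full-time ✓; service 20 months ≥ 60 days ✓; 36 hrs/wk ≥ 15 ✓; grade P4 ≥ P4 ✓ → eligible.
Life Insurance — status full-time ✗ (requires seasonal or temporary) → not eligible.
Backup Childcare — status full-time ✓; service 20 months ≥ 12 weeks (≈84 days) ✓; rating 5 ≥ 4 ✓ → eligible.
Volunteer Time Off — status full-time ✓ (not excluded); service 20 months ≥ 6 months ✓; site Portland ✗ (not Madison) → not eligible.

Commuter Stipend, Paid Parental Leave, Backup Childcare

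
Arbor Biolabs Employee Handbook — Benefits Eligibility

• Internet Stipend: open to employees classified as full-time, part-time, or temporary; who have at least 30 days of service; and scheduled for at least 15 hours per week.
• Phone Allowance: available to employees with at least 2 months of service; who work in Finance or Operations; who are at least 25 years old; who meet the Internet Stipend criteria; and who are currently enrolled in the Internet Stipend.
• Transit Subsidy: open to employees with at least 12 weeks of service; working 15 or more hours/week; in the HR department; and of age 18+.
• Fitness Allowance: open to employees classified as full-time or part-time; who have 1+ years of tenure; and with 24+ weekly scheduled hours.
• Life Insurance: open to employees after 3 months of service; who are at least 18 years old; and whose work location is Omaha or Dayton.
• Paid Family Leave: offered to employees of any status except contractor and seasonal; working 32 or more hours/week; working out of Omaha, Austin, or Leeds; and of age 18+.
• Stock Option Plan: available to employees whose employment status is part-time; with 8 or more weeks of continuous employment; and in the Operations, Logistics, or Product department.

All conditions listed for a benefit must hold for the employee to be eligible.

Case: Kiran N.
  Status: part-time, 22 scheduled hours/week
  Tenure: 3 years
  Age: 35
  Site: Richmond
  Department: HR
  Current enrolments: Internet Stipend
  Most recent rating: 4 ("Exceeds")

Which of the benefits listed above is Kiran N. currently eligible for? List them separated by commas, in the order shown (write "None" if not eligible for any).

Internet Stipend — status part-time ✓; service 3 years ≥ 30 days ✓; 22 hrs/wk ≥ 15 ✓ → eligible.
Phone Allowance — service 3 years ≥ 2 months (≈60 days) ✓; dept HR ✗ → not eligible.
Transit Subsidy — service 3 years ≥ 12 weeks (≈84 days) ✓; 22 hrs/wk ≥ 15 ✓; dept HR ✓; age 35 ≥ 18 ✓ → eligible.
Fitness Allowance — status part-time ✓; service 3 years ≥ 1 year ✓; 22 hrs/wk < 24 ✗ → not eligible.
Life Insurance — service 3 years ≥ 3 months (≈90 days) ✓; age 35 ≥ 18 ✓; site Richmond ✗ (not Omaha or Dayton) → not eligible.
Paid Family Leave — status part-time ✓ (not excluded); 22 hrs/wk < 32 ✗ → not eligible.
Stock Option Plan — status part-time ✓; service 3 years ≥ 8 weeks (≈56 days) ✓; dept HR ✗ → not eligible.

Internet Stipend, Transit Subsidy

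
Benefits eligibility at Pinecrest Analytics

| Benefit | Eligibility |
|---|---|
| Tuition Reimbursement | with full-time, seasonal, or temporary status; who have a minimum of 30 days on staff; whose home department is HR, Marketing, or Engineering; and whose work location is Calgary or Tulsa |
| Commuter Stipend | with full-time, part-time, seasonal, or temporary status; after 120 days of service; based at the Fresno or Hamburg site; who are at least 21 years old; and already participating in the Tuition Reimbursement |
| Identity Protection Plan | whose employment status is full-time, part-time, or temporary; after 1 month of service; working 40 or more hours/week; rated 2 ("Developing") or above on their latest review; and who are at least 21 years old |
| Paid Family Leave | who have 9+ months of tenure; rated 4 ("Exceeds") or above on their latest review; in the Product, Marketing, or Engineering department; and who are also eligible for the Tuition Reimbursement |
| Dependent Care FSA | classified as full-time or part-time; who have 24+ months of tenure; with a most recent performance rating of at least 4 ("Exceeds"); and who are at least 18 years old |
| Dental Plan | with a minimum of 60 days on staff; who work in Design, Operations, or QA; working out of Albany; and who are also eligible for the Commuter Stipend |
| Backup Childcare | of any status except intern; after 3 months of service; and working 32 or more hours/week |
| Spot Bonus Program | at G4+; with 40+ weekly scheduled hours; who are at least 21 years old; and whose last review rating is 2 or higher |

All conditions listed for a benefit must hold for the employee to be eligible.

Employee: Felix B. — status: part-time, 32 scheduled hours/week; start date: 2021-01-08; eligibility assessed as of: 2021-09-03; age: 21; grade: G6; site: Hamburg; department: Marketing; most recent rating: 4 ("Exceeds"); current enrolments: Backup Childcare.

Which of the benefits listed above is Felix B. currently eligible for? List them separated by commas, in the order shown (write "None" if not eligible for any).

Service from 2021-01-08 to 2021-09-03: 238 days.
Tuition Reimbursement — status part-time ✗ (requires full-time, seasonal, or temporary) → not eligible.
Commuter Stipend — status part-time ✓; service 238 days ≥ 120 days ✓; site Hamburg ✓; age 21 ≥ 21 ✓; not enrolled in Tuition Reimbursement ✗ → not eligible.
Identity Protection Plan — status part-time ✓; service 238 days ≥ 1 month (≈30 days) ✓; 32 hrs/wk < 40 ✗ → not eligible.
Paid Family Leave — service 238 days < 9 months (≈270 days) ✗ → not eligible.
Dependent Care FSA — status part-time ✓; service 238 days < 24 months (≈720 days) ✗ → not eligible.
Dental Plan — service 238 days ≥ 60 days ✓; dept Marketing ✗ → not eligible.
Backup Childcare — status part-time ✓ (not excluded); service 238 days ≥ 3 months (≈90 days) ✓; 32 hrs/wk ≥ 32 ✓ → eligible.
Spot Bonus Program — grade G6 ≥ G4 ✓; 32 hrs/wk < 40 ✗ → not eligible.

Backup Childcare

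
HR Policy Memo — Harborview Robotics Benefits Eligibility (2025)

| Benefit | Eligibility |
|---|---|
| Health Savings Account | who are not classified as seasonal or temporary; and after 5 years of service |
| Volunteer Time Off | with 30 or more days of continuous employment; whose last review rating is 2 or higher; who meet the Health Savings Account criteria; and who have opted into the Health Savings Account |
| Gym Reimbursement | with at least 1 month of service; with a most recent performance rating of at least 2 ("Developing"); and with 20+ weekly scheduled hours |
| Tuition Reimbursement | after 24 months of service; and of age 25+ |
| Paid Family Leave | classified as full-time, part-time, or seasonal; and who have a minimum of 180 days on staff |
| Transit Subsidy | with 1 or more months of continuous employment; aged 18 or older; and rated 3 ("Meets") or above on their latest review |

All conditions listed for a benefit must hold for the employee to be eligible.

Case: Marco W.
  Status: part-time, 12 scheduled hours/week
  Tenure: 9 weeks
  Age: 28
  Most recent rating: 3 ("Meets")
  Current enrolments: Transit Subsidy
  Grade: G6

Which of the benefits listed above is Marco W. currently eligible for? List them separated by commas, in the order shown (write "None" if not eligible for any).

Health Savings Account — status part-time ✓ (not excluded); service 9 weeks < 5 years (≈1825 days) ✗ → not eligible.
Volunteer Time Off — service 9 weeks ≥ 30 days ✓; rating 3 ≥ 2 ✓; not eligible for Health Savings Account ✗ → not eligible.
Gym Reimbursement — service 9 weeks ≥ 1 month (≈30 days) ✓; rating 3 ≥ 2 ✓; 12 hrs/wk < 20 ✗ → not eligible.
Tuition Reimbursement — service 9 weeks < 24 months (≈720 days) ✗ → not eligible.
Paid Family Leave — status part-time ✓; service 9 weeks < 180 days ✗ → not eligible.
Transit Subsidy — service 9 weeks ≥ 1 month (≈30 days) ✓; age 28 ≥ 18 ✓; rating 3 ≥ 3 ✓ → eligible.

Transit Subsidy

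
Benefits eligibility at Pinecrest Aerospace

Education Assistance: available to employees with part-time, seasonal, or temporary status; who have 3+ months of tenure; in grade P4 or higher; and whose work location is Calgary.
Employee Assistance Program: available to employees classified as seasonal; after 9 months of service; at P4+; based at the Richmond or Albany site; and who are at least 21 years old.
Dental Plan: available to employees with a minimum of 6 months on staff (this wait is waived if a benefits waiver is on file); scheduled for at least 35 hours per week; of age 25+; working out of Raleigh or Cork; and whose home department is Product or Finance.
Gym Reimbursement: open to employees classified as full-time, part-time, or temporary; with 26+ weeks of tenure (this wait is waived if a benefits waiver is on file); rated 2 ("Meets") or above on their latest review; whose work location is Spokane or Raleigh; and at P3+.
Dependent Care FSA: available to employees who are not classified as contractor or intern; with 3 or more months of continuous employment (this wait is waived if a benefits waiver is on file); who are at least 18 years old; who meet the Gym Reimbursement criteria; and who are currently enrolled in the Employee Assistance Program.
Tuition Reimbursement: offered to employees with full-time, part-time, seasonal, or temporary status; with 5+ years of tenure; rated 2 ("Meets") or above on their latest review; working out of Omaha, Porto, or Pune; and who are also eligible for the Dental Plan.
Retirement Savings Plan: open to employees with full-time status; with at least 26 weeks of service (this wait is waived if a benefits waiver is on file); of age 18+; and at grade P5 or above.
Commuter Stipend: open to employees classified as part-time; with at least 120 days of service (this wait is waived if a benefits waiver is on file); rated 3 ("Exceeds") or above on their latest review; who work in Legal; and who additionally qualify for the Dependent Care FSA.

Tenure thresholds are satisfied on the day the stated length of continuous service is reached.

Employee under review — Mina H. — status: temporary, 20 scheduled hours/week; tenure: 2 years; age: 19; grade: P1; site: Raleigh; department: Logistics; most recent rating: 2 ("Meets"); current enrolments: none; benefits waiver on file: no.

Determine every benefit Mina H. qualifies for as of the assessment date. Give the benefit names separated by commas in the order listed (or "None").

None

Education Assistance — status temporary ✓; service 2 years ≥ 3 months (≈90 days) ✓; grade P1 < P4 ✗ → not eligible.
Employee Assistance Program — status temporary ✗ (requires seasonal) → not eligible.
Dental Plan — no waiver, service 2 years ≥ 6 months (≈180 days) ✓; 20 hrs/wk < 35 ✗ → not eligible.
Gym Reimbursement — status temporary ✓; no waiver, service 2 years ≥ 26 weeks (≈182 days) ✓; rating 2 ≥ 2 ✓; site Raleigh ✓; grade P1 < P3 ✗ → not eligible.
Dependent Care FSA — status temporary ✓ (not excluded); no waiver, service 2 years ≥ 3 months (≈90 days) ✓; age 19 ≥ 18 ✓; not eligible for Gym Reimbursement ✗ → not eligible.
Tuition Reimbursement — status temporary ✓; service 2 years < 5 years ✗ → not eligible.
Retirement Savings Plan — status temporary ✗ (requires full-time) → not eligible.
Commuter Stipend — status temporary ✗ (requires part-time) → not eligible.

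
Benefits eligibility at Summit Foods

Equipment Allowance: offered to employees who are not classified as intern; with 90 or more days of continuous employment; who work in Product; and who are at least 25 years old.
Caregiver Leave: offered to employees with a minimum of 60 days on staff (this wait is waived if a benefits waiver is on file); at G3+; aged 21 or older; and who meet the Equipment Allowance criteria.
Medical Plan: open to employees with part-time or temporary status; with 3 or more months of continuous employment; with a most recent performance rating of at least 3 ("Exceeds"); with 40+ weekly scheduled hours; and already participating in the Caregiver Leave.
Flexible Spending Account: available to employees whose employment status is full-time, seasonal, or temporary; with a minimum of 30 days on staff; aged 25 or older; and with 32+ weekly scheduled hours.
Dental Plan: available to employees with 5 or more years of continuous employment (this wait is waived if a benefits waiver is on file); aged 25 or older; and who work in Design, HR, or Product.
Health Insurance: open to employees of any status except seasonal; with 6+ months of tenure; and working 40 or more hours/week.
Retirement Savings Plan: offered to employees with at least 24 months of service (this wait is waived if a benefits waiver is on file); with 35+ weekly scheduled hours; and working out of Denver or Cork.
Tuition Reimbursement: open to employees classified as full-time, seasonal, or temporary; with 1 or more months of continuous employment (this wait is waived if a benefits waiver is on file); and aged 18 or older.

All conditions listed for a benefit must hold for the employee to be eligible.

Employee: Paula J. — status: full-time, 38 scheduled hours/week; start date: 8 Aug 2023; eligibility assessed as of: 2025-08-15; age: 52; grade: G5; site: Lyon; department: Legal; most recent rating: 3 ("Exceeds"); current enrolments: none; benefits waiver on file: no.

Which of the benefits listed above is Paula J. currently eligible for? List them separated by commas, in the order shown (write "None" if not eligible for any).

Flexible Spending Account, Tuition Reimbursement

Service from 8 Aug 2023 to 2025-08-15: 738 days.
Equipment Allowance — status full-time ✓ (not excluded); service 738 days ≥ 90 days ✓; dept Legal ✗ → not eligible.
Caregiver Leave — no waiver, service 738 days ≥ 60 days ✓; grade G5 ≥ G3 ✓; age 52 ≥ 21 ✓; not eligible for Equipment Allowance ✗ → not eligible.
Medical Plan — status full-time ✗ (requires part-time or temporary) → not eligible.
Flexible Spending Account — status full-time ✓; service 738 days ≥ 30 days ✓; age 52 ≥ 25 ✓; 38 hrs/wk ≥ 32 ✓ → eligible.
Dental Plan — no waiver, service 738 days < 5 years (≈1825 days) ✗ → not eligible.
Health Insurance — status full-time ✓ (not excluded); service 738 days ≥ 6 months (≈180 days) ✓; 38 hrs/wk < 40 ✗ → not eligible.
Retirement Savings Plan — no waiver, service 738 days ≥ 24 months (≈720 days) ✓; 38 hrs/wk ≥ 35 ✓; site Lyon ✗ (not Denver or Cork) → not eligible.
Tuition Reimbursement — status full-time ✓; no waiver, service 738 days ≥ 1 month (≈30 days) ✓; age 52 ≥ 18 ✓ → eligible.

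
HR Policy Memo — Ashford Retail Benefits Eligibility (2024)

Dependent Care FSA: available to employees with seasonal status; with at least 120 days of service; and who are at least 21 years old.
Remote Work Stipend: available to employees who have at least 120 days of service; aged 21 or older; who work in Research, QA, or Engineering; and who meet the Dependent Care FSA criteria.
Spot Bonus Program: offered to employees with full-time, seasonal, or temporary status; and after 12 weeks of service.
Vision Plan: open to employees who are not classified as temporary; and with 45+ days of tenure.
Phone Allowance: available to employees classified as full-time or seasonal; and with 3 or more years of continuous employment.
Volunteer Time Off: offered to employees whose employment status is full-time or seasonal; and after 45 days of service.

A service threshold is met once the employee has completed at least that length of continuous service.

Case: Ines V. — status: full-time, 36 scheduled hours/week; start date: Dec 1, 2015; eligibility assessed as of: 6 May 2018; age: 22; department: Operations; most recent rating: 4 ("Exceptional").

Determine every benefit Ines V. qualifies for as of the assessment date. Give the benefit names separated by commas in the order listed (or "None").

Service from Dec 1, 2015 to 6 May 2018: 887 days.
Dependent Care FSA — status full-time ✗ (requires seasonal) → not eligible.
Remote Work Stipend — service 887 days ≥ 120 days ✓; age 22 ≥ 21 ✓; dept Operations ✗ → not eligible.
Spot Bonus Program — status full-time ✓; service 887 days ≥ 12 weeks (≈84 days) ✓ → eligible.
Vision Plan — status full-time ✓ (not excluded); service 887 days ≥ 45 days ✓ → eligible.
Phone Allowance — status full-time ✓; service 887 days < 3 years (≈1095 days) ✗ → not eligible.
Volunteer Time Off — status full-time ✓; service 887 days ≥ 45 days ✓ → eligible.

Spot Bonus Program, Vision Plan, Volunteer Time Off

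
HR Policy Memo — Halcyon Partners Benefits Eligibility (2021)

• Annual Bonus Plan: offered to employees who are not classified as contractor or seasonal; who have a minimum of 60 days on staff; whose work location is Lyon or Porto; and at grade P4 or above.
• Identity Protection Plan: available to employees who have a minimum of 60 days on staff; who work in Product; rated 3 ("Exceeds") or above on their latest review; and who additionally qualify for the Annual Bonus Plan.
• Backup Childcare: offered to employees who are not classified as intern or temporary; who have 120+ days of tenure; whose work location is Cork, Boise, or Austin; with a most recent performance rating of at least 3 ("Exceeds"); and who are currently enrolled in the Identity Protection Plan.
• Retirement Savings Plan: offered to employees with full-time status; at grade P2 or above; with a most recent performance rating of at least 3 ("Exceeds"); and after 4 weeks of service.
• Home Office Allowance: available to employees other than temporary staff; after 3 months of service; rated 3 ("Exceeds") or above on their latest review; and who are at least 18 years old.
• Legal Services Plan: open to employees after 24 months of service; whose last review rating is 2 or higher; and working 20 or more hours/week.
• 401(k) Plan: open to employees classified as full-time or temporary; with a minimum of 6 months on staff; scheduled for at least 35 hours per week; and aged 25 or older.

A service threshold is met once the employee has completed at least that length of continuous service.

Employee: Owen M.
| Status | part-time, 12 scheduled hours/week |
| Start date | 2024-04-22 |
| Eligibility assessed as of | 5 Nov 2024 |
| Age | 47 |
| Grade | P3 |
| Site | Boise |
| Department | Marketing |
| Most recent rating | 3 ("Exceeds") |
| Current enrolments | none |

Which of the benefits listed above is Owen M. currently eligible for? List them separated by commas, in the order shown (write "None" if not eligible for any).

Service from 2024-04-22 to 5 Nov 2024: 197 days.
Annual Bonus Plan — status part-time ✓ (not excluded); service 197 days ≥ 60 days ✓; site Boise ✗ (not Lyon or Porto) → not eligible.
Identity Protection Plan — service 197 days ≥ 60 days ✓; dept Marketing ✗ → not eligible.
Backup Childcare — status part-time ✓ (not excluded); service 197 days ≥ 120 days ✓; site Boise ✓; rating 3 ≥ 3 ✓; not enrolled in Identity Protection Plan ✗ → not eligible.
Retirement Savings Plan — status part-time ✗ (requires full-time) → not eligible.
Home Office Allowance — status part-time ✓ (not excluded); service 197 days ≥ 3 months (≈90 days) ✓; rating 3 ≥ 3 ✓; age 47 ≥ 18 ✓ → eligible.
Legal Services Plan — service 197 days < 24 months (≈720 days) ✗ → not eligible.
401(k) Plan — status part-time ✗ (requires full-time or temporary) → not eligible.

Home Office Allowance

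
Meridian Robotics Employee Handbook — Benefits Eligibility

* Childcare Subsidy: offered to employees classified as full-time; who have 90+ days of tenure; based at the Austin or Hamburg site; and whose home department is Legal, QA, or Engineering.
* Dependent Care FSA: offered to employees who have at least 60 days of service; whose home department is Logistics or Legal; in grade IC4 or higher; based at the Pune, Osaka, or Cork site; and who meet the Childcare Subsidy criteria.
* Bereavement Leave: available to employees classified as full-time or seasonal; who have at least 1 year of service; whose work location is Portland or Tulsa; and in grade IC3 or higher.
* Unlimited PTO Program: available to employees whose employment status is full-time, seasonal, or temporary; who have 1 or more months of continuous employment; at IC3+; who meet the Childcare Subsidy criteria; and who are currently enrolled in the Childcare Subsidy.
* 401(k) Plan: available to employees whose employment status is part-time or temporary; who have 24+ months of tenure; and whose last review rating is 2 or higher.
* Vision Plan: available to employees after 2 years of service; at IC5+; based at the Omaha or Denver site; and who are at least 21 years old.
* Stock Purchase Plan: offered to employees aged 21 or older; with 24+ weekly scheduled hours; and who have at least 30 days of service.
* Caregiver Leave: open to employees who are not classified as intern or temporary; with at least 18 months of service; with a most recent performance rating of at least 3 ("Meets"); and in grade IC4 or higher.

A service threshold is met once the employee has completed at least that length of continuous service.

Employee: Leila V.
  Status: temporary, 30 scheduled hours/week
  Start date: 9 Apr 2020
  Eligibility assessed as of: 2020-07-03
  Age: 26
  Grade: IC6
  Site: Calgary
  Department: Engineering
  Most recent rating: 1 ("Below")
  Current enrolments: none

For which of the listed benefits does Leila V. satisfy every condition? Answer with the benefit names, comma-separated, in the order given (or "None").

Stock Purchase Plan

Service from 9 Apr 2020 to 2020-07-03: 85 days.
Childcare Subsidy — status temporary ✗ (requires full-time) → not eligible.
Dependent Care FSA — service 85 days ≥ 60 days ✓; dept Engineering ✗ → not eligible.
Bereavement Leave — status temporary ✗ (requires full-time or seasonal) → not eligible.
Unlimited PTO Program — status temporary ✓; service 85 days ≥ 1 month (≈30 days) ✓; grade IC6 ≥ IC3 ✓; not eligible for Childcare Subsidy ✗ → not eligible.
401(k) Plan — status temporary ✓; service 85 days < 24 months (≈720 days) ✗ → not eligible.
Vision Plan — service 85 days < 2 years (≈730 days) ✗ → not eligible.
Stock Purchase Plan — age 26 ≥ 21 ✓; 30 hrs/wk ≥ 24 ✓; service 85 days ≥ 30 days ✓ → eligible.
Caregiver Leave — status temporary ✗ (excluded) → not eligible.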